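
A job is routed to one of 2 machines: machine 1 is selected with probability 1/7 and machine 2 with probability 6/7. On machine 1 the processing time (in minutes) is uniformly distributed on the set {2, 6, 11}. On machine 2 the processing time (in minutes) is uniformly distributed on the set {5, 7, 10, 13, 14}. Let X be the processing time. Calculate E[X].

977/105

E[X | machine 1] = (2+6+11)/3 = 19/3.
E[X | machine 2] = (5+7+10+13+14)/5 = 49/5.
By the law of total expectation,
E[X] = (1/7)·(19/3) + (6/7)·(49/5) = 977/105.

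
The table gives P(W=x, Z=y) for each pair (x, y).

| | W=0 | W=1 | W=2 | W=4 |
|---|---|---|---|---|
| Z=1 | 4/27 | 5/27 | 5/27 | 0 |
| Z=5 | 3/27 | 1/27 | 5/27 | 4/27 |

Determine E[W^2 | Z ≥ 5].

85/13

P(Z ≥ 5) = 13/27.
Σ W^2·P over the event = 0·(3/27) + 1·(1/27) + 4·(5/27) + 16·(4/27) = 85/27.
E[W^2 | Z ≥ 5] = (85/27) / (13/27) = 85/13.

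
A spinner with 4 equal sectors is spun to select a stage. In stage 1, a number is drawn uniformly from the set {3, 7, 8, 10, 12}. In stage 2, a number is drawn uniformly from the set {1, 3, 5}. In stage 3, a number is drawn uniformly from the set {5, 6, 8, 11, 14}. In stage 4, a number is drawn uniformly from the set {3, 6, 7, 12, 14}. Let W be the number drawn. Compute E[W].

E[W | stage 1] = (3+7+8+10+12)/5 = 8.
E[W | stage 2] = (1+3+5)/3 = 3.
E[W | stage 3] = (5+6+8+11+14)/5 = 44/5.
E[W | stage 4] = (3+6+7+12+14)/5 = 42/5.
By the law of total expectation,
E[W] = (1/4)·(8) + (1/4)·(3) + (1/4)·(44/5) + (1/4)·(42/5) = 141/20.

141/20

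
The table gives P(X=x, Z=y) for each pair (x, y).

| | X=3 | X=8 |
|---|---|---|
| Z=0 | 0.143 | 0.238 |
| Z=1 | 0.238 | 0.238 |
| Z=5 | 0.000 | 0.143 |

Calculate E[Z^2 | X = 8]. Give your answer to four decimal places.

P(X = 8) = 0.619.
Σ Z^2·P over the event = 0·(0.238) + 1·(0.238) + 25·(0.143) = 3.813.
E[Z^2 | X = 8] = (3.813) / (0.619) = 6.1599.

6.1599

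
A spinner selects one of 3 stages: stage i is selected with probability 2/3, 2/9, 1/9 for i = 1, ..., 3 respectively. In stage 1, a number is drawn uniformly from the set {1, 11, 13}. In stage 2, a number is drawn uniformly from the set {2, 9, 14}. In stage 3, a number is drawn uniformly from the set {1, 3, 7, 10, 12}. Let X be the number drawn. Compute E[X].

E[X | stage 1] = (1+11+13)/3 = 25/3.
E[X | stage 2] = (2+9+14)/3 = 25/3.
E[X | stage 3] = (1+3+7+10+12)/5 = 33/5.
By the law of total expectation,
E[X] = (2/3)·(25/3) + (2/9)·(25/3) + (1/9)·(33/5) = 1099/135.

1099/135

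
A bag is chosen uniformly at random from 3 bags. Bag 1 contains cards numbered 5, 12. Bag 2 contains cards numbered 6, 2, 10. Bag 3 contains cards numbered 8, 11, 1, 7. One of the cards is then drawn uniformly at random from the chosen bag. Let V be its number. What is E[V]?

E[V | bag 1] = (5+12)/2 = 17/2.
E[V | bag 2] = (6+2+10)/3 = 6.
E[V | bag 3] = (8+11+1+7)/4 = 27/4.
E[V] = (1/3)·(17/2) + (1/3)·(6) + (1/3)·(27/4) = 85/12.

85/12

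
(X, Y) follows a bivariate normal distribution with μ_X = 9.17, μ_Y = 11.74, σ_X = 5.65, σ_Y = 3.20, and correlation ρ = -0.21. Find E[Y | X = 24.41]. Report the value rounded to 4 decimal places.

9.9274

For a bivariate normal, E[Y | X=x] = μ_Y + ρ·(σ_Y/σ_X)·(x − μ_X).
E[Y | X=24.41] = 11.74 + (-0.21)·(3.20/5.65)·(24.41 − (9.17)) = 11.74 + (-0.11894)·(15.24) = 9.9274.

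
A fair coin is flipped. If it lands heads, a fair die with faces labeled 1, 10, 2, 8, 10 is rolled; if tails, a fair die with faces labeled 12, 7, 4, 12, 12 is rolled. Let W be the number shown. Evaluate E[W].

E[W | heads] = (1+10+2+8+10)/5 = 31/5.
E[W | tails] = (12+7+4+12+12)/5 = 47/5.
E[W] = (1/2)·(31/5) + (1/2)·(47/5) = 39/5.

39/5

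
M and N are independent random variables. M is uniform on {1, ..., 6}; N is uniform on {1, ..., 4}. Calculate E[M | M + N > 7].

16/3

Outcomes with M + N > 7: (4,4), (5,3), (5,4), (6,2), (6,3), (6,4), each with probability 1/24.
E[M | M + N > 7] = (4 + 5 + 5 + 6 + 6 + 6) / 6 = 16/3.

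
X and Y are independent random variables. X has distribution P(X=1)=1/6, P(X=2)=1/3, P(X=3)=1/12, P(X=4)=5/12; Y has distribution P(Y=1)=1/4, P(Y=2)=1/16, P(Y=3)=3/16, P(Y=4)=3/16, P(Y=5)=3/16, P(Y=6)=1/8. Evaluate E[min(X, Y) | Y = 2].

P(Y = 2) = 1/16.
Summing min(X,Y)·P(x,y) over outcomes with Y = 2 gives 11/96.
E[min(X, Y) | Y = 2] = (11/96) / (1/16) = 11/6.

11/6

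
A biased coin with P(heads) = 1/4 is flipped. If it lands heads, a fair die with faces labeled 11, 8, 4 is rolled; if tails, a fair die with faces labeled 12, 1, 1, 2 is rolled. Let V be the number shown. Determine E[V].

E[V | heads] = (11+8+4)/3 = 23/3.
E[V | tails] = (12+1+1+2)/4 = 4.
By the law of total expectation,
E[V] = (1/4)·(23/3) + (3/4)·(4) = 59/12.

59/12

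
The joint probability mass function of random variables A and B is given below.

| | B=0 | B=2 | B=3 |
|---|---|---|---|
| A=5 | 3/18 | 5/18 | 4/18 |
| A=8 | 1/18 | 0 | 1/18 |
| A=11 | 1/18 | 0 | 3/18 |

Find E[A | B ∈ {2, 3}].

86/13

P(B ∈ {2, 3}) = 13/18.
Summing A·P(A=x,B=y) over the conditioning event gives 43/9.
E[A | B ∈ {2, 3}] = (43/9) / (13/18) = 86/13.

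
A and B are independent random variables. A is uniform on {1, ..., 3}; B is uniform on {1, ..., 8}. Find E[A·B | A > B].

11/3

Outcomes with A > B: (2,1), (3,1), (3,2), each with probability 1/24.
E[A·B | A > B] = (2 + 3 + 6) / 3 = 11/3.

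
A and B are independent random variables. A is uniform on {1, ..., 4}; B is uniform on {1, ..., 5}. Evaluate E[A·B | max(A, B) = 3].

Outcomes with max(A, B) = 3: (1,3), (2,3), (3,1), (3,2), (3,3), each with probability 1/20.
E[A·B | max(A, B) = 3] = (3 + 6 + 3 + 6 + 9) / 5 = 27/5.

27/5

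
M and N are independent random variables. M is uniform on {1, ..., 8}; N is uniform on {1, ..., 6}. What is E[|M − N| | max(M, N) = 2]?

P(max(M, N) = 2) = 1/16.
Summing |M−N|·P(x,y) over outcomes with max(M, N) = 2 gives 1/24.
E[|M − N| | max(M, N) = 2] = (1/24) / (1/16) = 2/3.

2/3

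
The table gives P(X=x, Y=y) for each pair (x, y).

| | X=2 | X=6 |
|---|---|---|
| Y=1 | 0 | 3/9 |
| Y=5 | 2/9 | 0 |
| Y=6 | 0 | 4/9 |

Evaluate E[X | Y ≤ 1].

6

P(Y ≤ 1) = 1/3.
Σ X·P over the event = 6·(3/9) = 2.
E[X | Y ≤ 1] = (2) / (1/3) = 6.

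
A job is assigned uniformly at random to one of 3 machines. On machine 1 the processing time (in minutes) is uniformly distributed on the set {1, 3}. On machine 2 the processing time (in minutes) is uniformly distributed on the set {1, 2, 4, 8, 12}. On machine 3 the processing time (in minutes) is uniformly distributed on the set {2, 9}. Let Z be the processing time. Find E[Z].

E[Z | machine 1] = (1+3)/2 = 2.
E[Z | machine 2] = (1+2+4+8+12)/5 = 27/5.
E[Z | machine 3] = (2+9)/2 = 11/2.
By the law of total expectation,
E[Z] = (1/3)·(2) + (1/3)·(27/5) + (1/3)·(11/2) = 43/10.

43/10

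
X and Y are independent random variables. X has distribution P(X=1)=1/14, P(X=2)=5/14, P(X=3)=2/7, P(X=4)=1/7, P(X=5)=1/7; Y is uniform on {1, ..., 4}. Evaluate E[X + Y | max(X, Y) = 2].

38/11

P(max(X, Y) = 2) = 11/56.
Summing (X+Y)·P(x,y) over outcomes with max(X, Y) = 2 gives 19/28.
E[X + Y | max(X, Y) = 2] = (19/28) / (11/56) = 38/11.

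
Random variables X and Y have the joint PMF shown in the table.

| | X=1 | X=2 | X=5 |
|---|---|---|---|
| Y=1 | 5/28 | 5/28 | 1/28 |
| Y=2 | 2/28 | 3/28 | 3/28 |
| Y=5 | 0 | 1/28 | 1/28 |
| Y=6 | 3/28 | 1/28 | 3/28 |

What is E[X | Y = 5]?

7/2

P(Y = 5) = 1/14.
Σ X·P over the event = 2·(1/28) + 5·(1/28) = 1/4.
E[X | Y = 5] = (1/4) / (1/14) = 7/2.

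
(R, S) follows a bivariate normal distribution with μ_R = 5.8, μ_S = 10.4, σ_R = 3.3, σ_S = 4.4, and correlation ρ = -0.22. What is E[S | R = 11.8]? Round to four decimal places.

8.6400

The regression of S on R has slope ρ·σ_S/σ_R and passes through (μ_R, μ_S).
E[S | R=11.8] = 10.4 + (-0.22)·(4.4/3.3)·(11.8 − (5.8)) = 10.4 + (-0.29333)·(6) = 8.6400.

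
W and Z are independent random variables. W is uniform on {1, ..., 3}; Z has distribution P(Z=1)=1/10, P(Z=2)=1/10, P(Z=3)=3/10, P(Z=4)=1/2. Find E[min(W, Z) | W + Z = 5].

P(W + Z = 5) = 3/10.
Summing min(W,Z)·P(x,y) over outcomes with W + Z = 5 gives 13/30.
E[min(W, Z) | W + Z = 5] = (13/30) / (3/10) = 13/9.

13/9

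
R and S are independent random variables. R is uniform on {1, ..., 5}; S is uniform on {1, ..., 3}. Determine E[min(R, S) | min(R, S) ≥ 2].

P(min(R, S) ≥ 2) = 8/15.
Summing min(R,S)·P(x,y) over outcomes with min(R, S) ≥ 2 gives 19/15.
E[min(R, S) | min(R, S) ≥ 2] = (19/15) / (8/15) = 19/8.

19/8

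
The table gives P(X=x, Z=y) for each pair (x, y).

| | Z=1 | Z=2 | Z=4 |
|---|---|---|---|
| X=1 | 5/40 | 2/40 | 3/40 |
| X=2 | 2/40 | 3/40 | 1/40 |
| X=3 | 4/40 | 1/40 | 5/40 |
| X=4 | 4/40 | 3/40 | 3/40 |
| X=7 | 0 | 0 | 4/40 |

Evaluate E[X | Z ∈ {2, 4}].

P(Z ∈ {2, 4}) = 5/8.
Summing X·P(X=x,Z=y) over the conditioning event gives 83/40.
E[X | Z ∈ {2, 4}] = (83/40) / (5/8) = 83/25.

83/25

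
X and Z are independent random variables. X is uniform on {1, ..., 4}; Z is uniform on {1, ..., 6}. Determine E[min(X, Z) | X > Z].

5/3

Outcomes with X > Z: (2,1), (3,1), (3,2), (4,1), (4,2), (4,3), each with probability 1/24.
E[min(X, Z) | X > Z] = (1 + 1 + 2 + 1 + 2 + 3) / 6 = 5/3.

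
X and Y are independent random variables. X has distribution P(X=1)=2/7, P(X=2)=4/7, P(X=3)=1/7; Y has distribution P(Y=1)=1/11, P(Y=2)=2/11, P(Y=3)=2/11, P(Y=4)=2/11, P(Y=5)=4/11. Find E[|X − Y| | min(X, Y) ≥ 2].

42/25

P(min(X, Y) ≥ 2) = 50/77.
Summing |X−Y|·P(x,y) over outcomes with min(X, Y) ≥ 2 gives 12/11.
E[|X − Y| | min(X, Y) ≥ 2] = (12/11) / (50/77) = 42/25.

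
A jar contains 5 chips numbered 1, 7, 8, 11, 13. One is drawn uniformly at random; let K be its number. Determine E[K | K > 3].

P(K > 3) = 4/5.
Σ over the event: 7·1/5 + 8·1/5 + 11·1/5 + 13·1/5 = 39/5.
E[K | K > 3] = (39/5) / (4/5) = 39/4.

39/4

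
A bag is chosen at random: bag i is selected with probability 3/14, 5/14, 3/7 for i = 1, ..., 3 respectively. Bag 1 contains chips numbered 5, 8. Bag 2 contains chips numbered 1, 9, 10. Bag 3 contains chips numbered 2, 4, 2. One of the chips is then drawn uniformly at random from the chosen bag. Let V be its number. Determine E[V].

59/12

E[V | bag 1] = (5+8)/2 = 13/2.
E[V | bag 2] = (1+9+10)/3 = 20/3.
E[V | bag 3] = (2+4+2)/3 = 8/3.
By the law of total expectation,
E[V] = (3/14)·(13/2) + (5/14)·(20/3) + (3/7)·(8/3) = 59/12.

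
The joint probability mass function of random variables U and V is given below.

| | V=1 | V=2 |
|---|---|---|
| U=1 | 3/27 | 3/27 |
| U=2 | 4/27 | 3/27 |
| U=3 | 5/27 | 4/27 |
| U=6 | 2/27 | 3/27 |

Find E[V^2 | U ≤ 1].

P(U ≤ 1) = 2/9.
Σ V^2·P over the event = 1·(3/27) + 4·(3/27) = 5/9.
E[V^2 | U ≤ 1] = (5/9) / (2/9) = 5/2.

5/2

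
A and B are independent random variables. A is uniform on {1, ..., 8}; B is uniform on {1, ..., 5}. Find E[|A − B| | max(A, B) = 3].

6/5

P(max(A, B) = 3) = 1/8.
Summing |A−B|·P(x,y) over outcomes with max(A, B) = 3 gives 3/20.
E[|A − B| | max(A, B) = 3] = (3/20) / (1/8) = 6/5.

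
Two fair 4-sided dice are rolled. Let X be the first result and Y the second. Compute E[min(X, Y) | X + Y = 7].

Outcomes with X + Y = 7: (3,4), (4,3), each with probability 1/16.
E[min(X, Y) | X + Y = 7] = (3 + 3) / 2 = 3.

3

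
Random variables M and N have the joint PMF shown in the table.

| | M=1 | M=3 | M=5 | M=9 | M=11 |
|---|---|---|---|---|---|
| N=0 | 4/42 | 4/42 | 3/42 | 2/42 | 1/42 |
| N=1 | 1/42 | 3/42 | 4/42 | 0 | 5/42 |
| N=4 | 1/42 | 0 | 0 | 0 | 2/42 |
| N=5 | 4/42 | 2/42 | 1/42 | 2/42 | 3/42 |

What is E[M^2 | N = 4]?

81

P(N = 4) = 1/14.
Σ M^2·P over the event = 1·(1/42) + 121·(2/42) = 81/14.
E[M^2 | N = 4] = (81/14) / (1/14) = 81.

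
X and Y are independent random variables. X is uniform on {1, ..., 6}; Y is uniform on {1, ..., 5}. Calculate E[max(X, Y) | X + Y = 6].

P(X + Y = 6) = 1/6.
Summing max(X,Y)·P(x,y) over outcomes with X + Y = 6 gives 7/10.
E[max(X, Y) | X + Y = 6] = (7/10) / (1/6) = 21/5.

21/5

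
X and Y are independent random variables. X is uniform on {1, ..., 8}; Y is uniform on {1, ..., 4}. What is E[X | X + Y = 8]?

11/2

Outcomes with X + Y = 8: (4,4), (5,3), (6,2), (7,1), each with probability 1/32.
E[X | X + Y = 8] = (4 + 5 + 6 + 7) / 4 = 11/2.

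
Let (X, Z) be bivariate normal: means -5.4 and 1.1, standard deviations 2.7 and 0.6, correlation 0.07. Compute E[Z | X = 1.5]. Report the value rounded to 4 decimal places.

The regression of Z on X has slope ρ·σ_Z/σ_X and passes through (μ_X, μ_Z).
E[Z | X=1.5] = 1.1 + (0.07)·(0.6/2.7)·(1.5 − (-5.4)) = 1.1 + (0.015556)·(6.9) = 1.2073.

1.2073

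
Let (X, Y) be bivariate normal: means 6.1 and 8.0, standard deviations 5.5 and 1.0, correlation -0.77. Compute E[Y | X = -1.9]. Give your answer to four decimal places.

9.1200

For a bivariate normal, E[Y | X=x] = μ_Y + ρ·(σ_Y/σ_X)·(x − μ_X).
E[Y | X=-1.9] = 8.0 + (-0.77)·(1.0/5.5)·(-1.9 − (6.1)) = 8.0 + (-0.14)·(-8) = 9.1200.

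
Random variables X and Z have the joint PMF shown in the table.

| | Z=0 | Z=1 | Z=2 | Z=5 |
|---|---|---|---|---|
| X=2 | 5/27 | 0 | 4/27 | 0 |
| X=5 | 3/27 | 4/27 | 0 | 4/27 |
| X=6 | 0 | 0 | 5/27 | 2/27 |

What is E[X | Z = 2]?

P(Z = 2) = 1/3.
Summing X·P(X=x,Z=y) over the conditioning event gives 38/27.
E[X | Z = 2] = (38/27) / (1/3) = 38/9.

38/9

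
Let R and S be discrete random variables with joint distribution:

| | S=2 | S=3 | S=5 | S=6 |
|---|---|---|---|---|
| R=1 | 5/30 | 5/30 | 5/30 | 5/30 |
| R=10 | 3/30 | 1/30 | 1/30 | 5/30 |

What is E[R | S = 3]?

5/2

P(S = 3) = 1/5.
Σ R·P over the event = 1·(5/30) + 10·(1/30) = 1/2.
E[R | S = 3] = (1/2) / (1/5) = 5/2.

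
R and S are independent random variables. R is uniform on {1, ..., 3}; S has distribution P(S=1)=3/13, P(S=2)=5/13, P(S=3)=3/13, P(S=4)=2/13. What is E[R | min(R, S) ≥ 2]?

P(min(R, S) ≥ 2) = 20/39.
Summing R·P(x,y) over outcomes with min(R, S) ≥ 2 gives 50/39.
E[R | min(R, S) ≥ 2] = (50/39) / (20/39) = 5/2.

5/2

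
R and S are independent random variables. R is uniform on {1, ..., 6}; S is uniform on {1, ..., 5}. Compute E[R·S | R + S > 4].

25/2

P(R + S > 4) = 4/5.
Summing RS·P(x,y) over outcomes with R + S > 4 gives 10.
E[R·S | R + S > 4] = (10) / (4/5) = 25/2.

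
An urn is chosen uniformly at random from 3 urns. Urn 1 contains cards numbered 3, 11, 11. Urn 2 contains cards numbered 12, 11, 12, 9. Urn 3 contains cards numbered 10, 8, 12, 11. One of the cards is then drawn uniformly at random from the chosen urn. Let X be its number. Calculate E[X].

355/36

E[X | urn 1] = (3+11+11)/3 = 25/3.
E[X | urn 2] = (12+11+12+9)/4 = 11.
E[X | urn 3] = (10+8+12+11)/4 = 41/4.
E[X] = (1/3)·(25/3) + (1/3)·(11) + (1/3)·(41/4) = 355/36.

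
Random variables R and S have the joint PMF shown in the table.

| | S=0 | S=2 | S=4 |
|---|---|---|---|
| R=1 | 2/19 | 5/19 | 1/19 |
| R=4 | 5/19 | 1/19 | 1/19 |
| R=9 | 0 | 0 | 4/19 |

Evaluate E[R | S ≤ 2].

P(S ≤ 2) = 13/19.
Summing R·P(R=x,S=y) over the conditioning event gives 31/19.
E[R | S ≤ 2] = (31/19) / (13/19) = 31/13.

31/13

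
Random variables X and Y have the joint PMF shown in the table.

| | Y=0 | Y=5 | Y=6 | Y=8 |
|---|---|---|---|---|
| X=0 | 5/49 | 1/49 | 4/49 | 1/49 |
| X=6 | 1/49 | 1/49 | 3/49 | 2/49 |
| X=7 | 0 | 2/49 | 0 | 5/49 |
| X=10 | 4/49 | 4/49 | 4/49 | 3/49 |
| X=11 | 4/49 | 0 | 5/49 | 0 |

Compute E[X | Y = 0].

P(Y = 0) = 2/7.
Σ X·P over the event = 0·(5/49) + 6·(1/49) + 10·(4/49) + 11·(4/49) = 90/49.
E[X | Y = 0] = (90/49) / (2/7) = 45/7.

45/7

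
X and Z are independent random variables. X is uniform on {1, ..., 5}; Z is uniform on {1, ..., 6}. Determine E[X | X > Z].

Outcomes with X > Z: (2,1), (3,1), (3,2), (4,1), (4,2), (4,3), (5,1), (5,2), (5,3), (5,4), each with probability 1/30.
E[X | X > Z] = (2 + 3 + 3 + 4 + 4 + 4 + 5 + 5 + 5 + 5) / 10 = 4.

4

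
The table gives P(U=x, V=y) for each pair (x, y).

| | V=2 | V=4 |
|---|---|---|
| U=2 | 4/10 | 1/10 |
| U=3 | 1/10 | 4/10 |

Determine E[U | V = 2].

P(V = 2) = 1/2.
Summing U·P(U=x,V=y) over the conditioning event gives 11/10.
E[U | V = 2] = (11/10) / (1/2) = 11/5.

11/5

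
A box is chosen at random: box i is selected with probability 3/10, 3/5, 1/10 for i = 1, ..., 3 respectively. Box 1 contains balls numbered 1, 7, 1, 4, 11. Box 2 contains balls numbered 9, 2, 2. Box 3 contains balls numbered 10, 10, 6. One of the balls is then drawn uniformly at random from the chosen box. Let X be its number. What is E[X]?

368/75

E[X | box 1] = (1+7+1+4+11)/5 = 24/5.
E[X | box 2] = (9+2+2)/3 = 13/3.
E[X | box 3] = (10+10+6)/3 = 26/3.
E[X] = (3/10)·(24/5) + (3/5)·(13/3) + (1/10)·(26/3) = 368/75.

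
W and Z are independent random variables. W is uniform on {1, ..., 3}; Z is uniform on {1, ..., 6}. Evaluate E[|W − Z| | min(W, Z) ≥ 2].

P(min(W, Z) ≥ 2) = 5/9.
Summing |W−Z|·P(x,y) over outcomes with min(W, Z) ≥ 2 gives 17/18.
E[|W − Z| | min(W, Z) ≥ 2] = (17/18) / (5/9) = 17/10.

17/10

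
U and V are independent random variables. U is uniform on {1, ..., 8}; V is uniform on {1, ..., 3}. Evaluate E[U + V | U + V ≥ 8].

Outcomes with U + V ≥ 8: (5,3), (6,2), (6,3), (7,1), (7,2), (7,3), (8,1), (8,2), (8,3), each with probability 1/24.
E[U + V | U + V ≥ 8] = (8 + 8 + 9 + 8 + 9 + 10 + 9 + 10 + 11) / 9 = 82/9.

82/9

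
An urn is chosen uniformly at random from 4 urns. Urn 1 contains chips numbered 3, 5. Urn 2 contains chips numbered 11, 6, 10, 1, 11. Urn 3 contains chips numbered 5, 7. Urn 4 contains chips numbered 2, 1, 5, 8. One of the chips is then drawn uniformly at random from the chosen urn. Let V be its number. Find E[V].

E[V | urn 1] = (3+5)/2 = 4.
E[V | urn 2] = (11+6+10+1+11)/5 = 39/5.
E[V | urn 3] = (5+7)/2 = 6.
E[V | urn 4] = (2+1+5+8)/4 = 4.
By the law of total expectation,
E[V] = (1/4)·(4) + (1/4)·(39/5) + (1/4)·(6) + (1/4)·(4) = 109/20.

109/20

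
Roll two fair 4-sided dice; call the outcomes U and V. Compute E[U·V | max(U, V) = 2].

8/3

Outcomes with max(U, V) = 2: (1,2), (2,1), (2,2), each with probability 1/16.
E[U·V | max(U, V) = 2] = (2 + 2 + 4) / 3 = 8/3.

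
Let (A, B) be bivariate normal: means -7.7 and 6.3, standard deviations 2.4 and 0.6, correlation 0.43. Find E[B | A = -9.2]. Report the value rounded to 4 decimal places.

6.1388

For a bivariate normal, E[B | A=x] = μ_B + ρ·(σ_B/σ_A)·(x − μ_A).
E[B | A=-9.2] = 6.3 + (0.43)·(0.6/2.4)·(-9.2 − (-7.7)) = 6.3 + (0.1075)·(-1.5) = 6.1388.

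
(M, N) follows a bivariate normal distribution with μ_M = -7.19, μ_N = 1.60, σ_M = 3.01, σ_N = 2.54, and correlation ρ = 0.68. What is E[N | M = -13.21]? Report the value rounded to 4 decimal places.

For a bivariate normal, E[N | M=x] = μ_N + ρ·(σ_N/σ_M)·(x − μ_M).
E[N | M=-13.21] = 1.60 + (0.68)·(2.54/3.01)·(-13.21 − (-7.19)) = 1.60 + (0.57382)·(-6.02) = -1.8544.

-1.8544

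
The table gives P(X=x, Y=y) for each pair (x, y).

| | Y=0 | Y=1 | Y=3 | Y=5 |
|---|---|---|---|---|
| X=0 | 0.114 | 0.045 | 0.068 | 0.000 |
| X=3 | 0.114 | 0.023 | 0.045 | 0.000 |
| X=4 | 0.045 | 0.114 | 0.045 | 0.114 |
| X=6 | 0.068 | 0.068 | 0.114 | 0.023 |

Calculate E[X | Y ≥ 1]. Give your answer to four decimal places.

P(Y ≥ 1) = 0.659.
Summing X·P(X=x,Y=y) over the conditioning event gives 2.526.
E[X | Y ≥ 1] = (2.526) / (0.659) = 3.8331.

3.8331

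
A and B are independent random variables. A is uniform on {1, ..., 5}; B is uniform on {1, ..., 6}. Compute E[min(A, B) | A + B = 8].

3

Outcomes with A + B = 8: (2,6), (3,5), (4,4), (5,3), each with probability 1/30.
E[min(A, B) | A + B = 8] = (2 + 3 + 4 + 3) / 4 = 3.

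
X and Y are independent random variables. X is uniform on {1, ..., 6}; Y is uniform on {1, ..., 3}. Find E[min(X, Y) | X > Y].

P(X > Y) = 2/3.
Summing min(X,Y)·P(x,y) over outcomes with X > Y gives 11/9.
E[min(X, Y) | X > Y] = (11/9) / (2/3) = 11/6.

11/6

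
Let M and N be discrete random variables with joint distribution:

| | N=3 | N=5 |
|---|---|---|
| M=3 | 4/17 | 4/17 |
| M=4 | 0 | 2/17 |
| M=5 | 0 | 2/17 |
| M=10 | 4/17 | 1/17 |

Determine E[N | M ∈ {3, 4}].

21/5

P(M ∈ {3, 4}) = 10/17.
Summing N·P(M=x,N=y) over the conditioning event gives 42/17.
E[N | M ∈ {3, 4}] = (42/17) / (10/17) = 21/5.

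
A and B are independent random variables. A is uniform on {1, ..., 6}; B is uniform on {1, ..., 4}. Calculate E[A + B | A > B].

P(A > B) = 7/12.
Summing (A+B)·P(x,y) over outcomes with A > B gives 47/12.
E[A + B | A > B] = (47/12) / (7/12) = 47/7.

47/7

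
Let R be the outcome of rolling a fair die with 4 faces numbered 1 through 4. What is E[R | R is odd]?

2

Given R is odd, R is equally likely to be any of {1, 3}.
E[R | R is odd] = (1 + 3) / 2 = 2.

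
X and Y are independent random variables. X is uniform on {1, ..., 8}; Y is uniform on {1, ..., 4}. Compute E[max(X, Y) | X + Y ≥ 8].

P(X + Y ≥ 8) = 7/16.
Summing max(X,Y)·P(x,y) over outcomes with X + Y ≥ 8 gives 23/8.
E[max(X, Y) | X + Y ≥ 8] = (23/8) / (7/16) = 46/7.

46/7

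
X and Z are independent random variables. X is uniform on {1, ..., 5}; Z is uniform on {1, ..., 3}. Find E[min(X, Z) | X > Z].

P(X > Z) = 3/5.
Summing min(X,Z)·P(x,y) over outcomes with X > Z gives 16/15.
E[min(X, Z) | X > Z] = (16/15) / (3/5) = 16/9.

16/9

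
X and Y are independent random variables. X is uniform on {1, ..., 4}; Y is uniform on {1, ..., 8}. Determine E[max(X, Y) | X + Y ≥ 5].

141/26

P(X + Y ≥ 5) = 13/16.
Summing max(X,Y)·P(x,y) over outcomes with X + Y ≥ 5 gives 141/32.
E[max(X, Y) | X + Y ≥ 5] = (141/32) / (13/16) = 141/26.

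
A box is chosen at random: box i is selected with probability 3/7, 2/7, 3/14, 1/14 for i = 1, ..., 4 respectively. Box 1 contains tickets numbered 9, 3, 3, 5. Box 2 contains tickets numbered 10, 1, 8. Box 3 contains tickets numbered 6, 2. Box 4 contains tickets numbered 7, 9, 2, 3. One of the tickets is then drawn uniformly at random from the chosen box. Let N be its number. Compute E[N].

871/168

E[N | box 1] = (9+3+3+5)/4 = 5.
E[N | box 2] = (10+1+8)/3 = 19/3.
E[N | box 3] = (6+2)/2 = 4.
E[N | box 4] = (7+9+2+3)/4 = 21/4.
E[N] = (3/7)·(5) + (2/7)·(19/3) + (3/14)·(4) + (1/14)·(21/4) = 871/168.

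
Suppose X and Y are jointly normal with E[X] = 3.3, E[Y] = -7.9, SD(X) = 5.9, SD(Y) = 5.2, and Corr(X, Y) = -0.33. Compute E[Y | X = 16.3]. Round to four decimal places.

-11.6810

The regression of Y on X has slope ρ·σ_Y/σ_X and passes through (μ_X, μ_Y).
E[Y | X=16.3] = -7.9 + (-0.33)·(5.2/5.9)·(16.3 − (3.3)) = -7.9 + (-0.290847)·(13) = -11.6810.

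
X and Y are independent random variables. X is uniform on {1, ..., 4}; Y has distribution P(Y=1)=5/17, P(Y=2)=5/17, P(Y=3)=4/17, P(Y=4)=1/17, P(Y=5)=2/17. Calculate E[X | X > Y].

96/29

P(X > Y) = 29/68.
Summing X·P(x,y) over outcomes with X > Y gives 24/17.
E[X | X > Y] = (24/17) / (29/68) = 96/29.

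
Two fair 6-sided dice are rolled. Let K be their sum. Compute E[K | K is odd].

7

P(K is odd) = 1/2.
Σ over the event: 3·1/18 + 5·1/9 + 7·1/6 + 9·1/9 + 11·1/18 = 7/2.
E[K | K is odd] = (7/2) / (1/2) = 7.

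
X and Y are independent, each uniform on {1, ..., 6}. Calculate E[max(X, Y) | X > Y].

14/3

P(X > Y) = 5/12.
Summing max(X,Y)·P(x,y) over outcomes with X > Y gives 35/18.
E[max(X, Y) | X > Y] = (35/18) / (5/12) = 14/3.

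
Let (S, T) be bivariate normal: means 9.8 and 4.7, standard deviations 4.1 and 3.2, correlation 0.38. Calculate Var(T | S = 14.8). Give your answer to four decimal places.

For a bivariate normal, Var(T | S=x) = σ_T²(1 − ρ²).
Var(T | S=14.8) = (3.2)²·(1 − (0.38)²) = 10.24·0.8556 = 8.7613.

8.7613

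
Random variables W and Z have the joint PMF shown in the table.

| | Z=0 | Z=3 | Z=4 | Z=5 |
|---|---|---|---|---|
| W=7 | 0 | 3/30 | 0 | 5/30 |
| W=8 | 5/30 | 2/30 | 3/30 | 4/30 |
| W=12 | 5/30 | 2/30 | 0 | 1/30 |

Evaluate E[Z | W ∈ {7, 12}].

P(W ∈ {7, 12}) = 8/15.
Σ Z·P over the event = 3·(3/30) + 5·(5/30) + 0·(5/30) + 3·(2/30) + 5·(1/30) = 3/2.
E[Z | W ∈ {7, 12}] = (3/2) / (8/15) = 45/16.

45/16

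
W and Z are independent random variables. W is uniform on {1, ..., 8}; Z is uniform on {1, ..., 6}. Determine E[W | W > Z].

P(W > Z) = 9/16.
Summing W·P(x,y) over outcomes with W > Z gives 10/3.
E[W | W > Z] = (10/3) / (9/16) = 160/27.

160/27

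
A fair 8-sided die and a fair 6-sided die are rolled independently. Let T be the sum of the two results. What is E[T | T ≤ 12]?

P(T ≤ 12) = 15/16.
E[T | T ≤ 12] = (43/6) / (15/16) = 344/45.

344/45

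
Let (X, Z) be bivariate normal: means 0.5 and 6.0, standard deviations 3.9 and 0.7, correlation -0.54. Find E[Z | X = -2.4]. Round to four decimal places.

For a bivariate normal, E[Z | X=x] = μ_Z + ρ·(σ_Z/σ_X)·(x − μ_X).
E[Z | X=-2.4] = 6.0 + (-0.54)·(0.7/3.9)·(-2.4 − (0.5)) = 6.0 + (-0.096923)·(-2.9) = 6.2811.

6.2811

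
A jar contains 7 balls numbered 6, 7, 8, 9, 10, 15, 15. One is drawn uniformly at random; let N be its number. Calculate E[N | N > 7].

57/5

P(N > 7) = 5/7.
Σ over the event: 8·1/7 + 9·1/7 + 10·1/7 + 15·2/7 = 57/7.
E[N | N > 7] = (57/7) / (5/7) = 57/5.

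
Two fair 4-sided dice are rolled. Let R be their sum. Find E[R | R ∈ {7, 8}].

22/3

P(R ∈ {7, 8}) = 3/16.
Σ over the event: 7·1/8 + 8·1/16 = 11/8.
E[R | R ∈ {7, 8}] = (11/8) / (3/16) = 22/3.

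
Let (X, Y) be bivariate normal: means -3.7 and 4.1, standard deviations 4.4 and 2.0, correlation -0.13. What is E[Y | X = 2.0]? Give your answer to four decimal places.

For a bivariate normal, E[Y | X=x] = μ_Y + ρ·(σ_Y/σ_X)·(x − μ_X).
E[Y | X=2.0] = 4.1 + (-0.13)·(2.0/4.4)·(2.0 − (-3.7)) = 4.1 + (-0.059091)·(5.7) = 3.7632.

3.7632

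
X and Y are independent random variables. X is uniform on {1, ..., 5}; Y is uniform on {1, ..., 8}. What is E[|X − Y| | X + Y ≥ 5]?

47/17

P(X + Y ≥ 5) = 17/20.
Summing |X−Y|·P(x,y) over outcomes with X + Y ≥ 5 gives 47/20.
E[|X − Y| | X + Y ≥ 5] = (47/20) / (17/20) = 47/17.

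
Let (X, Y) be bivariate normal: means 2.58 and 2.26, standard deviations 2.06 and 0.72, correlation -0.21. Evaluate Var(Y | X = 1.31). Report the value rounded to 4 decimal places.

Var(Y | X=x) = (1 − ρ²)·σ_Y².
Var(Y | X=1.31) = (0.72)²·(1 − (-0.21)²) = 0.5184·0.9559 = 0.4955.

0.4955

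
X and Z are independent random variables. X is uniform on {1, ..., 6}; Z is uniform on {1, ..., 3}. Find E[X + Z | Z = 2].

11/2

Outcomes with Z = 2: (1,2), (2,2), (3,2), (4,2), (5,2), (6,2), each with probability 1/18.
E[X + Z | Z = 2] = (3 + 4 + 5 + 6 + 7 + 8) / 6 = 11/2.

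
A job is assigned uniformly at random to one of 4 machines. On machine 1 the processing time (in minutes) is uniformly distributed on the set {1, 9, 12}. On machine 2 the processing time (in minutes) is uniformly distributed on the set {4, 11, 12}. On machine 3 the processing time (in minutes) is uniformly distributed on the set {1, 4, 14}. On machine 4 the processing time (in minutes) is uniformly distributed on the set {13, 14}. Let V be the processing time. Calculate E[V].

E[V | machine 1] = (1+9+12)/3 = 22/3.
E[V | machine 2] = (4+11+12)/3 = 9.
E[V | machine 3] = (1+4+14)/3 = 19/3.
E[V | machine 4] = (13+14)/2 = 27/2.
By the law of total expectation,
E[V] = (1/4)·(22/3) + (1/4)·(9) + (1/4)·(19/3) + (1/4)·(27/2) = 217/24.

217/24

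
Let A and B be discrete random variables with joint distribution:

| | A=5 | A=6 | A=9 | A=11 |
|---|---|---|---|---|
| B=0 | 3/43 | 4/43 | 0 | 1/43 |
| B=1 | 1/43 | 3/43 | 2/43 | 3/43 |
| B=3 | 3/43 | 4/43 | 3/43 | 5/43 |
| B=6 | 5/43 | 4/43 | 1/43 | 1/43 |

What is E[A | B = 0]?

P(B = 0) = 8/43.
Σ A·P over the event = 5·(3/43) + 6·(4/43) + 11·(1/43) = 50/43.
E[A | B = 0] = (50/43) / (8/43) = 25/4.

25/4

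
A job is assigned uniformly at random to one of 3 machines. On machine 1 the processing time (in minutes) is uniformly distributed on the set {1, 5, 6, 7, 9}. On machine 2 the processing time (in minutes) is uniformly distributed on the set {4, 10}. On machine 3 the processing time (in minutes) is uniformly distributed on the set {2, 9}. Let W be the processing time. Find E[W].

E[W | machine 1] = (1+5+6+7+9)/5 = 28/5.
E[W | machine 2] = (4+10)/2 = 7.
E[W | machine 3] = (2+9)/2 = 11/2.
E[W] = (1/3)·(28/5) + (1/3)·(7) + (1/3)·(11/2) = 181/30.

181/30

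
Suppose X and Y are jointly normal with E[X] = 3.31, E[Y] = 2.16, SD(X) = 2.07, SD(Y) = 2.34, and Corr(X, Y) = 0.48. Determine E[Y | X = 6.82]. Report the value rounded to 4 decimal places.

4.0646

The regression of Y on X has slope ρ·σ_Y/σ_X and passes through (μ_X, μ_Y).
E[Y | X=6.82] = 2.16 + (0.48)·(2.34/2.07)·(6.82 − (3.31)) = 2.16 + (0.54261)·(3.51) = 4.0646.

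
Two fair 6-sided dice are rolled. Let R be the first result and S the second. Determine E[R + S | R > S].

7

P(R > S) = 5/12.
Summing (R+S)·P(x,y) over outcomes with R > S gives 35/12.
E[R + S | R > S] = (35/12) / (5/12) = 7.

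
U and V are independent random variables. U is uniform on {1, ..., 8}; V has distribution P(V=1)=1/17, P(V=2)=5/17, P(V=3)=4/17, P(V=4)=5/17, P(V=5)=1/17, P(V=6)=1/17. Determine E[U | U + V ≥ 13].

P(U + V ≥ 13) = 3/136.
Summing U·P(x,y) over outcomes with U + V ≥ 13 gives 23/136.
E[U | U + V ≥ 13] = (23/136) / (3/136) = 23/3.

23/3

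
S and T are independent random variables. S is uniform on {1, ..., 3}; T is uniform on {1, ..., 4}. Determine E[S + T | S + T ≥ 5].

Outcomes with S + T ≥ 5: (1,4), (2,3), (2,4), (3,2), (3,3), (3,4), each with probability 1/12.
E[S + T | S + T ≥ 5] = (5 + 5 + 6 + 5 + 6 + 7) / 6 = 17/3.

17/3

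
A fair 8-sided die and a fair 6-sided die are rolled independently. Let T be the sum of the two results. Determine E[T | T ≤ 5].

4

P(T ≤ 5) = 5/24.
Σ over the event: 2·1/48 + 3·1/24 + 4·1/16 + 5·1/12 = 5/6.
E[T | T ≤ 5] = (5/6) / (5/24) = 4.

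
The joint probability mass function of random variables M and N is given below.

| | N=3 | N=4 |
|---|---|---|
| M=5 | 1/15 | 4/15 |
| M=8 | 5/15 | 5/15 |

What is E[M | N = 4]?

20/3

P(N = 4) = 3/5.
Σ M·P over the event = 5·(4/15) + 8·(5/15) = 4.
E[M | N = 4] = (4) / (3/5) = 20/3.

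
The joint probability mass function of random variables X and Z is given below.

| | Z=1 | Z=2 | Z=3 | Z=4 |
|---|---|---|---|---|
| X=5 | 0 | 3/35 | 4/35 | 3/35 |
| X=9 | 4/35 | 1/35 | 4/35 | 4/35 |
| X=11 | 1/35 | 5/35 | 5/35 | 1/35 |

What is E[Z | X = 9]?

34/13

P(X = 9) = 13/35.
Σ Z·P over the event = 1·(4/35) + 2·(1/35) + 3·(4/35) + 4·(4/35) = 34/35.
E[Z | X = 9] = (34/35) / (13/35) = 34/13.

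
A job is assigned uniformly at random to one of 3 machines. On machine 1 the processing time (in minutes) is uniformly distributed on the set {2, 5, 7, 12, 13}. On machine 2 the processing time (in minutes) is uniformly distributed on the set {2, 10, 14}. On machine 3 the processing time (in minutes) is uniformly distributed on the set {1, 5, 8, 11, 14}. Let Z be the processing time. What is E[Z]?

364/45

E[Z | machine 1] = (2+5+7+12+13)/5 = 39/5.
E[Z | machine 2] = (2+10+14)/3 = 26/3.
E[Z | machine 3] = (1+5+8+11+14)/5 = 39/5.
E[Z] = (1/3)·(39/5) + (1/3)·(26/3) + (1/3)·(39/5) = 364/45.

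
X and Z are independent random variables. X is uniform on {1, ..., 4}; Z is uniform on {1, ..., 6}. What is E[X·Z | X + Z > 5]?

P(X + Z > 5) = 7/12.
Summing XZ·P(x,y) over outcomes with X + Z > 5 gives 175/24.
E[X·Z | X + Z > 5] = (175/24) / (7/12) = 25/2.

25/2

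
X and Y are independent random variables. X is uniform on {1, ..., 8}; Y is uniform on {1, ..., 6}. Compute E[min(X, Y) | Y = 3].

21/8

Outcomes with Y = 3: (1,3), (2,3), (3,3), (4,3), (5,3), (6,3), (7,3), (8,3), each with probability 1/48.
E[min(X, Y) | Y = 3] = (1 + 2 + 3 + 3 + 3 + 3 + 3 + 3) / 8 = 21/8.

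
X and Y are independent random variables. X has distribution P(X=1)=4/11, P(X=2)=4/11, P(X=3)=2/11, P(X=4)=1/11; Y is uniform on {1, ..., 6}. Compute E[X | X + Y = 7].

P(X + Y = 7) = 1/6.
Summing X·P(x,y) over outcomes with X + Y = 7 gives 1/3.
E[X | X + Y = 7] = (1/3) / (1/6) = 2.

2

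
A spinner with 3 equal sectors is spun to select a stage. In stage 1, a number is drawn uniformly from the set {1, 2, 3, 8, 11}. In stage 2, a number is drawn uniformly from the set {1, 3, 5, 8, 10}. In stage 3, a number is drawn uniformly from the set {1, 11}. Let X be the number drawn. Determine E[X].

E[X | stage 1] = (1+2+3+8+11)/5 = 5.
E[X | stage 2] = (1+3+5+8+10)/5 = 27/5.
E[X | stage 3] = (1+11)/2 = 6.
E[X] = (1/3)·(5) + (1/3)·(27/5) + (1/3)·(6) = 82/15.

82/15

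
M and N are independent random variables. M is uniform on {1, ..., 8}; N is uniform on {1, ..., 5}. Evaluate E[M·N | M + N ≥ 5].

525/34

P(M + N ≥ 5) = 17/20.
Summing MN·P(x,y) over outcomes with M + N ≥ 5 gives 105/8.
E[M·N | M + N ≥ 5] = (105/8) / (17/20) = 525/34.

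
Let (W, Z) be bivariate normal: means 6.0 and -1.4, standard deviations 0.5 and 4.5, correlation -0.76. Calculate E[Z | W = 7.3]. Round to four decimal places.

-10.2920

E[Z | W=x] = μ_Z + ρ(σ_Z/σ_W)(x − μ_W) for jointly normal variables.
E[Z | W=7.3] = -1.4 + (-0.76)·(4.5/0.5)·(7.3 − (6.0)) = -1.4 + (-6.84)·(1.3) = -10.2920.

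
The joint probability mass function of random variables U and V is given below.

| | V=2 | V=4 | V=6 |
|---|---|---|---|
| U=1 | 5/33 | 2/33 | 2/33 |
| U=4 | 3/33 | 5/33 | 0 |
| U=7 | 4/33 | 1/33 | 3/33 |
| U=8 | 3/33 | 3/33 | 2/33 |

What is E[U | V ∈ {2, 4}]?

61/13

P(V ∈ {2, 4}) = 26/33.
Σ U·P over the event = 1·(5/33) + 1·(2/33) + 4·(3/33) + 4·(5/33) + 7·(4/33) + 7·(1/33) + 8·(3/33) + 8·(3/33) = 122/33.
E[U | V ∈ {2, 4}] = (122/33) / (26/33) = 61/13.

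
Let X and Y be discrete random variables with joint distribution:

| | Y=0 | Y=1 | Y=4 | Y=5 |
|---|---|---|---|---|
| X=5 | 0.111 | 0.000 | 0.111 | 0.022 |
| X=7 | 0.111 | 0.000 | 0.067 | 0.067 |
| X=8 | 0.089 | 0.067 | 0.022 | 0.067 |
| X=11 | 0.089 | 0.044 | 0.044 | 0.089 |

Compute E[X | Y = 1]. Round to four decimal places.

9.1892

P(Y = 1) = 0.111.
Σ X·P over the event = 8·(0.067) + 11·(0.044) = 1.020.
E[X | Y = 1] = (1.020) / (0.111) = 9.1892.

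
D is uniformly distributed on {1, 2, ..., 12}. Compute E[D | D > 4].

Given D > 4, D is equally likely to be any of {5, 6, 7, 8, 9, 10, 11, 12}.
E[D | D > 4] = (5 + 6 + 7 + 8 + 9 + 10 + 11 + 12) / 8 = 17/2.

17/2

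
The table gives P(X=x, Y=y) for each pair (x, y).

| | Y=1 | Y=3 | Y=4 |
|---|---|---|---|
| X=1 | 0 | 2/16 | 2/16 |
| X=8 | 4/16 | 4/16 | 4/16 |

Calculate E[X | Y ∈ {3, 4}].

P(Y ∈ {3, 4}) = 3/4.
Summing X·P(X=x,Y=y) over the conditioning event gives 17/4.
E[X | Y ∈ {3, 4}] = (17/4) / (3/4) = 17/3.

17/3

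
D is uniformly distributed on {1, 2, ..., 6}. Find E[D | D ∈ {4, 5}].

9/2

P(D ∈ {4, 5}) = 1/3.
Σ over the event: 4·1/6 + 5·1/6 = 3/2.
E[D | D ∈ {4, 5}] = (3/2) / (1/3) = 9/2.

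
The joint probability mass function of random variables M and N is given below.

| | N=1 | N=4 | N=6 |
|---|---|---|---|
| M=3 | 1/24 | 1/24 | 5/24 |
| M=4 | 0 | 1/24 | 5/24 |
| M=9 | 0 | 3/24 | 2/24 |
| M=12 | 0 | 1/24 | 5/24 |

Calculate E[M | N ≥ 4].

P(N ≥ 4) = 23/24.
Summing M·P(M=x,N=y) over the conditioning event gives 53/8.
E[M | N ≥ 4] = (53/8) / (23/24) = 159/23.

159/23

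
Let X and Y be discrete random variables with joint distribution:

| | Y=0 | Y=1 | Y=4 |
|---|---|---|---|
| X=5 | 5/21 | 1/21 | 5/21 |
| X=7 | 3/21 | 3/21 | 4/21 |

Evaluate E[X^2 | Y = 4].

P(Y = 4) = 3/7.
Σ X^2·P over the event = 25·(5/21) + 49·(4/21) = 107/7.
E[X^2 | Y = 4] = (107/7) / (3/7) = 107/3.

107/3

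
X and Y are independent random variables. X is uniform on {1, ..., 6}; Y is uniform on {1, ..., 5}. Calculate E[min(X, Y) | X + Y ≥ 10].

14/3

Outcomes with X + Y ≥ 10: (5,5), (6,4), (6,5), each with probability 1/30.
E[min(X, Y) | X + Y ≥ 10] = (5 + 4 + 5) / 3 = 14/3.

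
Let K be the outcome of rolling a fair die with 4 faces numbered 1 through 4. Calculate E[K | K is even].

3

Given K is even, K is equally likely to be any of {2, 4}.
E[K | K is even] = (2 + 4) / 2 = 3.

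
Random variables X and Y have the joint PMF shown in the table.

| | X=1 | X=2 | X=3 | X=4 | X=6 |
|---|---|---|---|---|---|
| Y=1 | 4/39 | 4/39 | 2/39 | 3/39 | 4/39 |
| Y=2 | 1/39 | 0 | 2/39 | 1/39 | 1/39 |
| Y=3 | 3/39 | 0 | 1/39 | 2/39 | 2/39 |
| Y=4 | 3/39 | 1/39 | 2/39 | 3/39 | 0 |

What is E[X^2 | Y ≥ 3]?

189/17

P(Y ≥ 3) = 17/39.
Σ X^2·P over the event = 1·(3/39) + 1·(3/39) + 4·(1/39) + 9·(1/39) + 9·(2/39) + 16·(2/39) + 16·(3/39) + 36·(2/39) = 63/13.
E[X^2 | Y ≥ 3] = (63/13) / (17/39) = 189/17.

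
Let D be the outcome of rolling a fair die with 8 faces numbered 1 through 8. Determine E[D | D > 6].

Given D > 6, D is equally likely to be any of {7, 8}.
E[D | D > 6] = (7 + 8) / 2 = 15/2.

15/2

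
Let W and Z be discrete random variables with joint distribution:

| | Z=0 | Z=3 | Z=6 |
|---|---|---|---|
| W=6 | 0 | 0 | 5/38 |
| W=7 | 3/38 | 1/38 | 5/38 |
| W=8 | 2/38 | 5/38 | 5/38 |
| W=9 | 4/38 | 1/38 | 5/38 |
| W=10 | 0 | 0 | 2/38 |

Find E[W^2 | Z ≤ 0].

P(Z ≤ 0) = 9/38.
Σ W^2·P over the event = 49·(3/38) + 64·(2/38) + 81·(4/38) = 599/38.
E[W^2 | Z ≤ 0] = (599/38) / (9/38) = 599/9.

599/9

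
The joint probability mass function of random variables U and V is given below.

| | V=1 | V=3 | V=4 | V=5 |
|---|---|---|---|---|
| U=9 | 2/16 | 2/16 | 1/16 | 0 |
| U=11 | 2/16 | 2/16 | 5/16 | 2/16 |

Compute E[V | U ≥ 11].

38/11

P(U ≥ 11) = 11/16.
Σ V·P over the event = 1·(2/16) + 3·(2/16) + 4·(5/16) + 5·(2/16) = 19/8.
E[V | U ≥ 11] = (19/8) / (11/16) = 38/11.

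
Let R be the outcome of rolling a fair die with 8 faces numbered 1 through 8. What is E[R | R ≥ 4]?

Given R ≥ 4, R is equally likely to be any of {4, 5, 6, 7, 8}.
E[R | R ≥ 4] = (4 + 5 + 6 + 7 + 8) / 5 = 6.

6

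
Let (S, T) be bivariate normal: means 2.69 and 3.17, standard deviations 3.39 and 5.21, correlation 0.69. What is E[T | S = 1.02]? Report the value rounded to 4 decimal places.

1.3991

E[T | S=x] = μ_T + ρ(σ_T/σ_S)(x − μ_S) for jointly normal variables.
E[T | S=1.02] = 3.17 + (0.69)·(5.21/3.39)·(1.02 − (2.69)) = 3.17 + (1.0604)·(-1.67) = 1.3991.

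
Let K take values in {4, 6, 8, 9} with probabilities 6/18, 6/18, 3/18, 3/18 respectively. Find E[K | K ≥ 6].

P(K ≥ 6) = 2/3.
Σ over the event: 6·1/3 + 8·1/6 + 9·1/6 = 29/6.
E[K | K ≥ 6] = (29/6) / (2/3) = 29/4.

29/4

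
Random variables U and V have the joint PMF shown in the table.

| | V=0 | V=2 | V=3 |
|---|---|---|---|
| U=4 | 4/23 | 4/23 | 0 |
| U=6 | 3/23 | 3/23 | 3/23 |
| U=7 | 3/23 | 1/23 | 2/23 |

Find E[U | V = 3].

32/5

P(V = 3) = 5/23.
Σ U·P over the event = 6·(3/23) + 7·(2/23) = 32/23.
E[U | V = 3] = (32/23) / (5/23) = 32/5.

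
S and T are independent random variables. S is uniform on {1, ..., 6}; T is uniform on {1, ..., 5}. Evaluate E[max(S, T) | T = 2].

Outcomes with T = 2: (1,2), (2,2), (3,2), (4,2), (5,2), (6,2), each with probability 1/30.
E[max(S, T) | T = 2] = (2 + 2 + 3 + 4 + 5 + 6) / 6 = 11/3.

11/3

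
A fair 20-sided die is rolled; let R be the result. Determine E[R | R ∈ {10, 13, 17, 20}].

P(R ∈ {10, 13, 17, 20}) = 1/5.
Σ over the event: 10·1/20 + 13·1/20 + 17·1/20 + 20·1/20 = 3.
E[R | R ∈ {10, 13, 17, 20}] = (3) / (1/5) = 15.

15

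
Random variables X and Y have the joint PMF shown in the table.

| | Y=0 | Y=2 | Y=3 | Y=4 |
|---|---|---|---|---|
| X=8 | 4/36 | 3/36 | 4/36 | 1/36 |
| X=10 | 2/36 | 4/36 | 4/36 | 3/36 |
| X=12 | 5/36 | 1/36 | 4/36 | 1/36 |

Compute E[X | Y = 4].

P(Y = 4) = 5/36.
Σ X·P over the event = 8·(1/36) + 10·(3/36) + 12·(1/36) = 25/18.
E[X | Y = 4] = (25/18) / (5/36) = 10.

10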